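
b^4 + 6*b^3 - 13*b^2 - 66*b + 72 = (b - 3)*(b - 1)*(b + 4)*(b + 6)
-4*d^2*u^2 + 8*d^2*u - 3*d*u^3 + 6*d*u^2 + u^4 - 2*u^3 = u*(-4*d + u)*(d + u)*(u - 2)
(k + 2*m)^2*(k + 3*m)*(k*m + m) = k^4*m + 7*k^3*m^2 + k^3*m + 16*k^2*m^3 + 7*k^2*m^2 + 12*k*m^4 + 16*k*m^3 + 12*m^4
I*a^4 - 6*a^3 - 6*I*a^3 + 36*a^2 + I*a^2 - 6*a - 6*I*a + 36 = (a - 6)*(a + I)*(a + 6*I)*(I*a + 1)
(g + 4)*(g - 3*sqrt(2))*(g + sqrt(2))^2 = g^4 - sqrt(2)*g^3 + 4*g^3 - 10*g^2 - 4*sqrt(2)*g^2 - 40*g - 6*sqrt(2)*g - 24*sqrt(2)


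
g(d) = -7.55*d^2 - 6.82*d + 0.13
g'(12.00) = -188.02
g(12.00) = -1168.91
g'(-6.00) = 83.78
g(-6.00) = -230.75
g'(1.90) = -35.51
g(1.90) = -40.08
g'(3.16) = -54.54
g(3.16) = -96.81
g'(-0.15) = -4.56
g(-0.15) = 0.98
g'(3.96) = -66.62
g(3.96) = -145.27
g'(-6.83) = 96.31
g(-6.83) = -305.49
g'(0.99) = -21.77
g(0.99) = -14.02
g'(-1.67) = 18.40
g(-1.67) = -9.54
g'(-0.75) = 4.50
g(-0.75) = 1.00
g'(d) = -15.1*d - 6.82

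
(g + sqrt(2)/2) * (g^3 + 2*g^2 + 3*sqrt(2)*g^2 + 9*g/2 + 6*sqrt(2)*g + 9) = g^4 + 2*g^3 + 7*sqrt(2)*g^3/2 + 15*g^2/2 + 7*sqrt(2)*g^2 + 9*sqrt(2)*g/4 + 15*g + 9*sqrt(2)/2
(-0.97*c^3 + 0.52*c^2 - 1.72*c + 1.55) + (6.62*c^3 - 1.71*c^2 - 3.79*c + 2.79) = 5.65*c^3 - 1.19*c^2 - 5.51*c + 4.34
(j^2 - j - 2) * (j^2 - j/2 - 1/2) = j^4 - 3*j^3/2 - 2*j^2 + 3*j/2 + 1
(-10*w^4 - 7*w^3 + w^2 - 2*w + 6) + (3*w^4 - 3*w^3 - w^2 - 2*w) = -7*w^4 - 10*w^3 - 4*w + 6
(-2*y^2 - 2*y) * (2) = -4*y^2 - 4*y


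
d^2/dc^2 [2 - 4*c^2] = -8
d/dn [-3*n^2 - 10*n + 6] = -6*n - 10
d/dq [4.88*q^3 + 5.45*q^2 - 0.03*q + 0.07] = 14.64*q^2 + 10.9*q - 0.03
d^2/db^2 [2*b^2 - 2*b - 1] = 4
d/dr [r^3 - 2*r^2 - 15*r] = 3*r^2 - 4*r - 15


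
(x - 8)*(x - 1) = x^2 - 9*x + 8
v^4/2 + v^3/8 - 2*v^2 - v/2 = v*(v/2 + 1)*(v - 2)*(v + 1/4)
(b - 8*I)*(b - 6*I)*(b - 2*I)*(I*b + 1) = I*b^4 + 17*b^3 - 92*I*b^2 - 172*b + 96*I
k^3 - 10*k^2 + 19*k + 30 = (k - 6)*(k - 5)*(k + 1)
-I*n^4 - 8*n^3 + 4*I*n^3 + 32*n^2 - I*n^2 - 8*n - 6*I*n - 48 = (n - 3)*(n - 2)*(n - 8*I)*(-I*n - I)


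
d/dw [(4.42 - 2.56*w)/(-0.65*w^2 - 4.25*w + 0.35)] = (-1.664*w^2 + 5.746*w + 17.889)/(0.4225*w^4 + 5.525*w^3 + 17.6075*w^2 - 2.975*w + 0.1225)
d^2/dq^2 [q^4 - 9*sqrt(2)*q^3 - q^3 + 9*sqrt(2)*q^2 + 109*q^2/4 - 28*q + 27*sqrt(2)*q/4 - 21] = 12*q^2 - 54*sqrt(2)*q - 6*q + 18*sqrt(2) + 109/2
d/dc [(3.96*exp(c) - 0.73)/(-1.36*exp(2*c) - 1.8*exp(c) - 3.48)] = (5.3856*exp(2*c) - 1.9856*exp(c) - 15.0948)*exp(c)/(1.8496*exp(4*c) + 4.896*exp(3*c) + 12.7056*exp(2*c) + 12.528*exp(c) + 12.1104)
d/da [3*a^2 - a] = 6*a - 1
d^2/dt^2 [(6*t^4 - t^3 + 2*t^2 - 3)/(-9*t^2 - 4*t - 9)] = 2*(-486*t^6 - 648*t^5 - 1746*t^4 - 1721*t^3 - 1593*t^2 + 567*t - 357)/(729*t^6 + 972*t^5 + 2619*t^4 + 2008*t^3 + 2619*t^2 + 972*t + 729)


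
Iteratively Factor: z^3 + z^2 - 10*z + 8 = (z + 4)*(z^2 - 3*z + 2) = (z - 1)*(z + 4)*(z - 2)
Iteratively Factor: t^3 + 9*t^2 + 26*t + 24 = (t + 4)*(t^2 + 5*t + 6) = (t + 3)*(t + 4)*(t + 2)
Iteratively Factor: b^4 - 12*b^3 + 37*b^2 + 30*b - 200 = (b - 4)*(b^3 - 8*b^2 + 5*b + 50) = (b - 4)*(b + 2)*(b^2 - 10*b + 25) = (b - 5)*(b - 4)*(b + 2)*(b - 5)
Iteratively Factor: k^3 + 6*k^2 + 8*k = (k + 4)*(k^2 + 2*k) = k*(k + 4)*(k + 2)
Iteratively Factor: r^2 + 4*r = (r)*(r + 4)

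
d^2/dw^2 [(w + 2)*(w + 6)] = 2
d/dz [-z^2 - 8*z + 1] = -2*z - 8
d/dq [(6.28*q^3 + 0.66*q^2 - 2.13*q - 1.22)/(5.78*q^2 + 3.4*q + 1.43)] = (36.2984*q^4 + 42.704*q^3 + 41.4966*q^2 + 15.9908*q + 1.1021)/(33.4084*q^4 + 39.304*q^3 + 28.0908*q^2 + 9.724*q + 2.0449)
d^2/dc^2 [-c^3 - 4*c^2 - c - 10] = -6*c - 8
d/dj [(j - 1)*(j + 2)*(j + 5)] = 3*j^2 + 12*j + 3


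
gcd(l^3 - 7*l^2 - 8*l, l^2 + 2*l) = l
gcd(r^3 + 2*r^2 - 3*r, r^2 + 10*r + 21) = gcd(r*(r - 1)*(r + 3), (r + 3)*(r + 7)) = r + 3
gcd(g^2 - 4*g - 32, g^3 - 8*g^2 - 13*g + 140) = g + 4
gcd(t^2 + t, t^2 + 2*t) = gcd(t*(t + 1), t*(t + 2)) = t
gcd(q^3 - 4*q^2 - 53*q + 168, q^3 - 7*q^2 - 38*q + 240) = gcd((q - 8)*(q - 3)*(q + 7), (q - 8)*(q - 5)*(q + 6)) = q - 8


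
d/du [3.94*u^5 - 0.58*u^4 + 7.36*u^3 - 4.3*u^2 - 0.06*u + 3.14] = 19.7*u^4 - 2.32*u^3 + 22.08*u^2 - 8.6*u - 0.06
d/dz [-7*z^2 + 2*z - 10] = 2 - 14*z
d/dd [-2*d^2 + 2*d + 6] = 2 - 4*d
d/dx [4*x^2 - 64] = 8*x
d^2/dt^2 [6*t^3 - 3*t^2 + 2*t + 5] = 36*t - 6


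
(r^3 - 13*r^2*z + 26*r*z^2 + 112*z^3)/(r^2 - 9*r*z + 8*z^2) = (-r^2 + 5*r*z + 14*z^2)/(-r + z)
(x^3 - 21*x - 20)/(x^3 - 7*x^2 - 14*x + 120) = (x + 1)/(x - 6)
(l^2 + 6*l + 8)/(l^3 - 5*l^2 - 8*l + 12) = (l + 4)/(l^2 - 7*l + 6)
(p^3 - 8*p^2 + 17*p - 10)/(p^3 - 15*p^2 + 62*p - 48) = (p^2 - 7*p + 10)/(p^2 - 14*p + 48)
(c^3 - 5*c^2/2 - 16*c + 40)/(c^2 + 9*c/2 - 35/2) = (c^2 - 16)/(c + 7)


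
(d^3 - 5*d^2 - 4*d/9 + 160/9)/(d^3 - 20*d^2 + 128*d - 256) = (d^2 - d - 40/9)/(d^2 - 16*d + 64)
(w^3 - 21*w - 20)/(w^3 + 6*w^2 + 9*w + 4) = (w - 5)/(w + 1)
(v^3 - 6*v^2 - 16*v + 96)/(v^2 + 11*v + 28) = (v^2 - 10*v + 24)/(v + 7)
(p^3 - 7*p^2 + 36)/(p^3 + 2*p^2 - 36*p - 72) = (p - 3)/(p + 6)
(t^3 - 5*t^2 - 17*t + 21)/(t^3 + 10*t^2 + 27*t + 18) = (t^2 - 8*t + 7)/(t^2 + 7*t + 6)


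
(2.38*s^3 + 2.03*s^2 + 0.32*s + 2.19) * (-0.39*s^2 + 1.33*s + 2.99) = -0.9282*s^5 + 2.3737*s^4 + 9.6913*s^3 + 5.6412*s^2 + 3.8695*s + 6.5481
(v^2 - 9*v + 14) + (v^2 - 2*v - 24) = 2*v^2 - 11*v - 10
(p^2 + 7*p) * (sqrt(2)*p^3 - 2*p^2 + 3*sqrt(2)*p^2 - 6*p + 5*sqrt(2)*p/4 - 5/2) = sqrt(2)*p^5 - 2*p^4 + 10*sqrt(2)*p^4 - 20*p^3 + 89*sqrt(2)*p^3/4 - 89*p^2/2 + 35*sqrt(2)*p^2/4 - 35*p/2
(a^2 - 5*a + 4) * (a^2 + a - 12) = a^4 - 4*a^3 - 13*a^2 + 64*a - 48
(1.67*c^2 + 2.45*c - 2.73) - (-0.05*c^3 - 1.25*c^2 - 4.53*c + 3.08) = 0.05*c^3 + 2.92*c^2 + 6.98*c - 5.81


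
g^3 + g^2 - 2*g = g*(g - 1)*(g + 2)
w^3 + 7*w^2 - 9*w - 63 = (w - 3)*(w + 3)*(w + 7)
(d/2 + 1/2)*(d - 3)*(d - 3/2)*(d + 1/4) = d^4/2 - 13*d^3/8 - 7*d^2/16 + 9*d/4 + 9/16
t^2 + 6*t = t*(t + 6)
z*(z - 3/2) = z^2 - 3*z/2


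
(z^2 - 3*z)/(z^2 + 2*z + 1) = z*(z - 3)/(z^2 + 2*z + 1)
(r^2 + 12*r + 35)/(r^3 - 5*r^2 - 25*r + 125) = (r + 7)/(r^2 - 10*r + 25)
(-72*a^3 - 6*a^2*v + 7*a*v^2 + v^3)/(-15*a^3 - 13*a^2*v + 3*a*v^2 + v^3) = (24*a^2 + 10*a*v + v^2)/(5*a^2 + 6*a*v + v^2)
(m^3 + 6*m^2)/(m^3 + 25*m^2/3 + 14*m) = 3*m/(3*m + 7)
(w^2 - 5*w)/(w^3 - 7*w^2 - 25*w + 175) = w/(w^2 - 2*w - 35)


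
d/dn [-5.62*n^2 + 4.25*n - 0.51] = 4.25 - 11.24*n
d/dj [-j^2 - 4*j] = -2*j - 4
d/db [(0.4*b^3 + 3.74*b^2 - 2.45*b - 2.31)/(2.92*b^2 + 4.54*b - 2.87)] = (1.168*b^4 + 3.632*b^3 + 20.6896*b^2 - 7.9772*b + 17.5189)/(8.5264*b^4 + 26.5136*b^3 + 3.8508*b^2 - 26.0596*b + 8.2369)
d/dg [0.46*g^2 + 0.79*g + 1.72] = 0.92*g + 0.79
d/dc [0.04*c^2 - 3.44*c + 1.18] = 0.08*c - 3.44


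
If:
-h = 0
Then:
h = 0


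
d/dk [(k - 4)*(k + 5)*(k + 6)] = 3*k^2 + 14*k - 14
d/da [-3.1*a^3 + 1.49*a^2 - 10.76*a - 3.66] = -9.3*a^2 + 2.98*a - 10.76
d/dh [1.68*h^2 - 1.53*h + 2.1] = 3.36*h - 1.53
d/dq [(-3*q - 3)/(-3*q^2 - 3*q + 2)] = 3*(3*q^2 + 3*q - 3*(q + 1)*(2*q + 1) - 2)/(3*q^2 + 3*q - 2)^2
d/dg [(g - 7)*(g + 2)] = 2*g - 5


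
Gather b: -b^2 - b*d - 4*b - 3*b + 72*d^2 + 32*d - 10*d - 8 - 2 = -b^2 + b*(-d - 7) + 72*d^2 + 22*d - 10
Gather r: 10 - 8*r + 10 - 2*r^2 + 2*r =-2*r^2 - 6*r + 20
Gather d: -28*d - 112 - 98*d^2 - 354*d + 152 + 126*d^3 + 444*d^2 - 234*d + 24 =126*d^3 + 346*d^2 - 616*d + 64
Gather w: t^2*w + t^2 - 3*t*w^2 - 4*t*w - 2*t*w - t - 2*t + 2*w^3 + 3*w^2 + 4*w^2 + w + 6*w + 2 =t^2 - 3*t + 2*w^3 + w^2*(7 - 3*t) + w*(t^2 - 6*t + 7) + 2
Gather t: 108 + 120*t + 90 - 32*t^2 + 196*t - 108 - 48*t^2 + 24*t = -80*t^2 + 340*t + 90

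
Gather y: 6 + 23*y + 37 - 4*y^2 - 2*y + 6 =-4*y^2 + 21*y + 49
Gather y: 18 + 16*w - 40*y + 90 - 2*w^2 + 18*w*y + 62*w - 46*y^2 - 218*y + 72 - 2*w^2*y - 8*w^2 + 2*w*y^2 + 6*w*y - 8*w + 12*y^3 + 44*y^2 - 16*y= -10*w^2 + 70*w + 12*y^3 + y^2*(2*w - 2) + y*(-2*w^2 + 24*w - 274) + 180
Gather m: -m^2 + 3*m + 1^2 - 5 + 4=-m^2 + 3*m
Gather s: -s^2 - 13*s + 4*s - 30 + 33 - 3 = -s^2 - 9*s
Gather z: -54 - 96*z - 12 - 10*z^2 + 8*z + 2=-10*z^2 - 88*z - 64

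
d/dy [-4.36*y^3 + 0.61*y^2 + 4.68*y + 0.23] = -13.08*y^2 + 1.22*y + 4.68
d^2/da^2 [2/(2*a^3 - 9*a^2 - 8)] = 12*(-12*a^2*(a - 3)^2 + (3 - 2*a)*(-2*a^3 + 9*a^2 + 8))/(-2*a^3 + 9*a^2 + 8)^3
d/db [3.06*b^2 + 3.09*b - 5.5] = 6.12*b + 3.09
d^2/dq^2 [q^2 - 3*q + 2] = 2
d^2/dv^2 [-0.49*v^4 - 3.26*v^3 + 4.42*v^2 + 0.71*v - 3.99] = -5.88*v^2 - 19.56*v + 8.84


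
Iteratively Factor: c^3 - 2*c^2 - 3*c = (c + 1)*(c^2 - 3*c) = c*(c + 1)*(c - 3)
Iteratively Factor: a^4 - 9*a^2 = (a + 3)*(a^3 - 3*a^2) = a*(a + 3)*(a^2 - 3*a) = a^2*(a + 3)*(a - 3)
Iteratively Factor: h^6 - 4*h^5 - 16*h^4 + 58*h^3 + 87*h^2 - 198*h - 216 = (h - 3)*(h^5 - h^4 - 19*h^3 + h^2 + 90*h + 72) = (h - 3)*(h + 3)*(h^4 - 4*h^3 - 7*h^2 + 22*h + 24) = (h - 4)*(h - 3)*(h + 3)*(h^3 - 7*h - 6) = (h - 4)*(h - 3)*(h + 1)*(h + 3)*(h^2 - h - 6) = (h - 4)*(h - 3)^2*(h + 1)*(h + 3)*(h + 2)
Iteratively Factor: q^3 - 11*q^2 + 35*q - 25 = (q - 5)*(q^2 - 6*q + 5) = (q - 5)^2*(q - 1)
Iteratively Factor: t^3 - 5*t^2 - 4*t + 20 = (t - 2)*(t^2 - 3*t - 10) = (t - 5)*(t - 2)*(t + 2)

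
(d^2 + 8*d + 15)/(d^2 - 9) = (d + 5)/(d - 3)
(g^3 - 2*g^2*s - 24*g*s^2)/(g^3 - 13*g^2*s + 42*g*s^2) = (-g - 4*s)/(-g + 7*s)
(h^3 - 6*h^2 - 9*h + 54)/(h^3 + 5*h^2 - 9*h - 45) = (h - 6)/(h + 5)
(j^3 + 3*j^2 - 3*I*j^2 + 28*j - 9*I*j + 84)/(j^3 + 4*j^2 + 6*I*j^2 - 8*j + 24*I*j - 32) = (j^2 + j*(3 - 7*I) - 21*I)/(j^2 + 2*j*(2 + I) + 8*I)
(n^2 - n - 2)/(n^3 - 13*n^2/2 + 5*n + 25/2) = 2*(n - 2)/(2*n^2 - 15*n + 25)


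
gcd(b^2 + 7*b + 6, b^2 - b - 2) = b + 1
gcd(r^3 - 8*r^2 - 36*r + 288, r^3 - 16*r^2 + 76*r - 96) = r^2 - 14*r + 48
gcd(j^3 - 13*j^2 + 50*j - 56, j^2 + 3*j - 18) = 1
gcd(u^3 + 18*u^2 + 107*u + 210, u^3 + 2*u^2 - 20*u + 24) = u + 6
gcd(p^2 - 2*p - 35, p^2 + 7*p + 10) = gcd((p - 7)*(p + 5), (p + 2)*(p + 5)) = p + 5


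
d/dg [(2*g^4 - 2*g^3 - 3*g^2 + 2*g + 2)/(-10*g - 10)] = g*(-6*g^3 - 4*g^2 + 9*g + 6)/(10*(g^2 + 2*g + 1))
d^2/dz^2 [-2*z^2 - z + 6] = -4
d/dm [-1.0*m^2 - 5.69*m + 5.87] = -2.0*m - 5.69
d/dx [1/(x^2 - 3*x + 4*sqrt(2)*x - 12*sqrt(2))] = (-2*x - 4*sqrt(2) + 3)/(x^2 - 3*x + 4*sqrt(2)*x - 12*sqrt(2))^2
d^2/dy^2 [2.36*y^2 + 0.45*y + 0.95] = 4.72000000000000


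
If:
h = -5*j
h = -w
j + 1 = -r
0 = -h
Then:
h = 0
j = 0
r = -1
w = 0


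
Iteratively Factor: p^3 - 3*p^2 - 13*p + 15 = (p - 1)*(p^2 - 2*p - 15) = (p - 1)*(p + 3)*(p - 5)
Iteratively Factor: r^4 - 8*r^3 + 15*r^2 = (r)*(r^3 - 8*r^2 + 15*r) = r^2*(r^2 - 8*r + 15) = r^2*(r - 5)*(r - 3)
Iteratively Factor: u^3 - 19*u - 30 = (u + 3)*(u^2 - 3*u - 10) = (u + 2)*(u + 3)*(u - 5)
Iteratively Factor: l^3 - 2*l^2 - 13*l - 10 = (l - 5)*(l^2 + 3*l + 2) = (l - 5)*(l + 2)*(l + 1)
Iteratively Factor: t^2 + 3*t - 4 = (t - 1)*(t + 4)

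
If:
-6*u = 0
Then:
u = 0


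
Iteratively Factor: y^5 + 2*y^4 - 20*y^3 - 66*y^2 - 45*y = (y + 1)*(y^4 + y^3 - 21*y^2 - 45*y) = (y + 1)*(y + 3)*(y^3 - 2*y^2 - 15*y) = (y - 5)*(y + 1)*(y + 3)*(y^2 + 3*y) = (y - 5)*(y + 1)*(y + 3)^2*(y)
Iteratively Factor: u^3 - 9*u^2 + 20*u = (u)*(u^2 - 9*u + 20) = u*(u - 4)*(u - 5)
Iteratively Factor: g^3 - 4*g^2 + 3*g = (g)*(g^2 - 4*g + 3) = g*(g - 3)*(g - 1)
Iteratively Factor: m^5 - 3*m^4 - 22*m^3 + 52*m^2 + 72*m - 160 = (m - 2)*(m^4 - m^3 - 24*m^2 + 4*m + 80) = (m - 2)^2*(m^3 + m^2 - 22*m - 40) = (m - 5)*(m - 2)^2*(m^2 + 6*m + 8) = (m - 5)*(m - 2)^2*(m + 2)*(m + 4)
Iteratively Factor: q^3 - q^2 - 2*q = (q + 1)*(q^2 - 2*q) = (q - 2)*(q + 1)*(q)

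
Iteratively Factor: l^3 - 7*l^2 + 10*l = (l - 5)*(l^2 - 2*l) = (l - 5)*(l - 2)*(l)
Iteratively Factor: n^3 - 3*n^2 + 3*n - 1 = (n - 1)*(n^2 - 2*n + 1) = (n - 1)^2*(n - 1)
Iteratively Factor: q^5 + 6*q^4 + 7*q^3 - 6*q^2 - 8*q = (q + 1)*(q^4 + 5*q^3 + 2*q^2 - 8*q) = q*(q + 1)*(q^3 + 5*q^2 + 2*q - 8) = q*(q + 1)*(q + 4)*(q^2 + q - 2) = q*(q + 1)*(q + 2)*(q + 4)*(q - 1)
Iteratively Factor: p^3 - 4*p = (p + 2)*(p^2 - 2*p) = (p - 2)*(p + 2)*(p)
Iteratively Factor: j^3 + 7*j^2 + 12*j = (j + 3)*(j^2 + 4*j) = (j + 3)*(j + 4)*(j)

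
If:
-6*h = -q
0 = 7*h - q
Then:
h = 0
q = 0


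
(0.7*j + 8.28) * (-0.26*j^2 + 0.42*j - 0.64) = -0.182*j^3 - 1.8588*j^2 + 3.0296*j - 5.2992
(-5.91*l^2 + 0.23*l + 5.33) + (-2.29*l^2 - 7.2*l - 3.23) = -8.2*l^2 - 6.97*l + 2.1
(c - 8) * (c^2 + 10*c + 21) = c^3 + 2*c^2 - 59*c - 168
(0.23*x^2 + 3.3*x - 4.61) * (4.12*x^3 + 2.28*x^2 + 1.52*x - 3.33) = 0.9476*x^5 + 14.1204*x^4 - 11.1196*x^3 - 6.2607*x^2 - 17.9962*x + 15.3513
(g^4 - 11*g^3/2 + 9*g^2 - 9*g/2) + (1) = g^4 - 11*g^3/2 + 9*g^2 - 9*g/2 + 1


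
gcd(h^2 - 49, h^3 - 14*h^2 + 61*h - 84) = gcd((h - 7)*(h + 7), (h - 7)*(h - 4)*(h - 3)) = h - 7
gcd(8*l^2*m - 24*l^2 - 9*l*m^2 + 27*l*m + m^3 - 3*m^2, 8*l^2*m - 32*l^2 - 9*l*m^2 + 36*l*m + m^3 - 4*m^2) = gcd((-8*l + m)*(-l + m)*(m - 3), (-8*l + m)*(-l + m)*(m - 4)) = 8*l^2 - 9*l*m + m^2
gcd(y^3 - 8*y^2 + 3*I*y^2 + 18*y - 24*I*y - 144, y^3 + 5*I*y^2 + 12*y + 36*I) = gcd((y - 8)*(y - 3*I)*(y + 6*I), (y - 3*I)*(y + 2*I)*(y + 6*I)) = y^2 + 3*I*y + 18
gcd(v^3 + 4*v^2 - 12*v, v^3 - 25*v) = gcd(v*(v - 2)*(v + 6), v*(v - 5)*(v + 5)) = v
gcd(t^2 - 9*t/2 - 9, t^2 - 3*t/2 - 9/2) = t + 3/2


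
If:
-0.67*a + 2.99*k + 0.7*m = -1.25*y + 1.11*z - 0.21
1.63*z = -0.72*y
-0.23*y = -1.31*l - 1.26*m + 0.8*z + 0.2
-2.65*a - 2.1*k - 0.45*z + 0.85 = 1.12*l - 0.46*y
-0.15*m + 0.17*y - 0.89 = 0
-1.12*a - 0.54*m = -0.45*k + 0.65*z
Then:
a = 1.38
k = -1.25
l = 1.84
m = -2.09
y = 3.39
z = -1.50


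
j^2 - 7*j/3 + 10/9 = (j - 5/3)*(j - 2/3)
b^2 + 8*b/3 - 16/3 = (b - 4/3)*(b + 4)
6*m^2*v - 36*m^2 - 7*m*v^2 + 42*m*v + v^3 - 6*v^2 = (-6*m + v)*(-m + v)*(v - 6)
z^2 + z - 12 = (z - 3)*(z + 4)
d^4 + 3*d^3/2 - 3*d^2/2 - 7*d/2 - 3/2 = (d - 3/2)*(d + 1)^3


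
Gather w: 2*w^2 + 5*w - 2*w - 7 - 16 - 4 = 2*w^2 + 3*w - 27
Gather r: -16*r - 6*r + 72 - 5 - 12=55 - 22*r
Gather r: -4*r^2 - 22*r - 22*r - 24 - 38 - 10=-4*r^2 - 44*r - 72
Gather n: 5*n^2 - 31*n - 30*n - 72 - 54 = 5*n^2 - 61*n - 126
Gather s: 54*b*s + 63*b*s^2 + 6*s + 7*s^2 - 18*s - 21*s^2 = s^2*(63*b - 14) + s*(54*b - 12)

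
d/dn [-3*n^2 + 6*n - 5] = 6 - 6*n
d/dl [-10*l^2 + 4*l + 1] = 4 - 20*l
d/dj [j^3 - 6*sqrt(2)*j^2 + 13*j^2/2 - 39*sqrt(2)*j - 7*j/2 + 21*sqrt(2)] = 3*j^2 - 12*sqrt(2)*j + 13*j - 39*sqrt(2) - 7/2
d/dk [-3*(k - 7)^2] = 42 - 6*k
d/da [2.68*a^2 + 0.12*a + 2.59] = 5.36*a + 0.12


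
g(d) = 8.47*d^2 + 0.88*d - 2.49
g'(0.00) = 0.88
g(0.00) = -2.49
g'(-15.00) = -253.22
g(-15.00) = 1890.06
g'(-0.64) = -9.96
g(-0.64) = 0.42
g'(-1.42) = -23.17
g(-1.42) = 13.34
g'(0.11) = 2.74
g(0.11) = -2.29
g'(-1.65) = -27.07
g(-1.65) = 19.12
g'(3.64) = 62.54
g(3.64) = 112.94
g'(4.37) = 74.91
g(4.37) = 163.11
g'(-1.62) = -26.56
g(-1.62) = 18.31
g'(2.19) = 37.98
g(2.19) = 40.06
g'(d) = 16.94*d + 0.88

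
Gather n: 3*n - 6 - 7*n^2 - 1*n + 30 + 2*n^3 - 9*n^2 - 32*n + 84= 2*n^3 - 16*n^2 - 30*n + 108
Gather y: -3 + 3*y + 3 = 3*y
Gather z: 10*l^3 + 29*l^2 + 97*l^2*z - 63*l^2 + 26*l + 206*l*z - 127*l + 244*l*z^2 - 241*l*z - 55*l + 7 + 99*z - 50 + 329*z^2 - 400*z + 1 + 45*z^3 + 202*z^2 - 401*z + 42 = 10*l^3 - 34*l^2 - 156*l + 45*z^3 + z^2*(244*l + 531) + z*(97*l^2 - 35*l - 702)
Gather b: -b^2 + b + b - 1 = -b^2 + 2*b - 1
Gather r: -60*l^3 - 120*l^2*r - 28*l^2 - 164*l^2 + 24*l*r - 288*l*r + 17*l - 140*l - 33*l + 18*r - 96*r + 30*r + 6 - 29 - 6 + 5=-60*l^3 - 192*l^2 - 156*l + r*(-120*l^2 - 264*l - 48) - 24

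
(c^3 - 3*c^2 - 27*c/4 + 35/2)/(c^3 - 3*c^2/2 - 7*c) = (c^2 + c/2 - 5)/(c*(c + 2))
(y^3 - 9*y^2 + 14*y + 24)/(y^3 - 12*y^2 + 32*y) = (y^2 - 5*y - 6)/(y*(y - 8))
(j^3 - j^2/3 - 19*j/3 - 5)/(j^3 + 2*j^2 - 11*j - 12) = (j + 5/3)/(j + 4)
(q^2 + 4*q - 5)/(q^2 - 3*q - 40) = (q - 1)/(q - 8)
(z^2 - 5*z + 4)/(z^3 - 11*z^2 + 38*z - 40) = (z - 1)/(z^2 - 7*z + 10)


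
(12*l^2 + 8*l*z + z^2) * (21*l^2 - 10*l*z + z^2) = 252*l^4 + 48*l^3*z - 47*l^2*z^2 - 2*l*z^3 + z^4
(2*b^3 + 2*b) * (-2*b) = -4*b^4 - 4*b^2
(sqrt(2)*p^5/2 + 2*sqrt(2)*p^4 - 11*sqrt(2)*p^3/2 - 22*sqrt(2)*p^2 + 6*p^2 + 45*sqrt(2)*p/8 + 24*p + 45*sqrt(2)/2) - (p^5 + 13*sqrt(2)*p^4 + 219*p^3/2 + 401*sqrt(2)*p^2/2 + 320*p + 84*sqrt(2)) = -p^5 + sqrt(2)*p^5/2 - 11*sqrt(2)*p^4 - 219*p^3/2 - 11*sqrt(2)*p^3/2 - 445*sqrt(2)*p^2/2 + 6*p^2 - 296*p + 45*sqrt(2)*p/8 - 123*sqrt(2)/2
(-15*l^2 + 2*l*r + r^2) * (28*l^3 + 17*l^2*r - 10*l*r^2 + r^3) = -420*l^5 - 199*l^4*r + 212*l^3*r^2 - 18*l^2*r^3 - 8*l*r^4 + r^5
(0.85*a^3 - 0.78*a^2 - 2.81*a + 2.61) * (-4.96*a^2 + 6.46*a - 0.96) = -4.216*a^5 + 9.3598*a^4 + 8.0828*a^3 - 30.3494*a^2 + 19.5582*a - 2.5056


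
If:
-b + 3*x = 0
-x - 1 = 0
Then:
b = -3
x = -1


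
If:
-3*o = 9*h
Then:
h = -o/3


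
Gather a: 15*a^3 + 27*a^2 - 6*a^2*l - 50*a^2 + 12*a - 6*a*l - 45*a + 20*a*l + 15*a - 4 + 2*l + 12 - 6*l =15*a^3 + a^2*(-6*l - 23) + a*(14*l - 18) - 4*l + 8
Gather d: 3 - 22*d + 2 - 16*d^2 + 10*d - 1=-16*d^2 - 12*d + 4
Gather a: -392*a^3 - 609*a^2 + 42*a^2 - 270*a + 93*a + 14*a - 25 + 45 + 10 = -392*a^3 - 567*a^2 - 163*a + 30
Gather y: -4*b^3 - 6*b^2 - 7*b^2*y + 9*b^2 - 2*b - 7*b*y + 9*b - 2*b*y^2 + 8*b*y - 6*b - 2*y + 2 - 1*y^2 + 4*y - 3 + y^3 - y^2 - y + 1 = -4*b^3 + 3*b^2 + b + y^3 + y^2*(-2*b - 2) + y*(-7*b^2 + b + 1)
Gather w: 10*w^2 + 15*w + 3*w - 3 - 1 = 10*w^2 + 18*w - 4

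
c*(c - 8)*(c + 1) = c^3 - 7*c^2 - 8*c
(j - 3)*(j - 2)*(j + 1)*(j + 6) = j^4 + 2*j^3 - 23*j^2 + 12*j + 36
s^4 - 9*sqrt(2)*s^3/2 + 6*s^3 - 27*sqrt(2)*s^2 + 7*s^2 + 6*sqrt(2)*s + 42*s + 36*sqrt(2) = (s + 6)*(s - 3*sqrt(2))*(s - 2*sqrt(2))*(s + sqrt(2)/2)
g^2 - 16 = (g - 4)*(g + 4)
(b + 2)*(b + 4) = b^2 + 6*b + 8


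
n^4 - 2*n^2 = n^2*(n - sqrt(2))*(n + sqrt(2))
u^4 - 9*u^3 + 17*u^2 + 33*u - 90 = (u - 5)*(u - 3)^2*(u + 2)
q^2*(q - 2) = q^3 - 2*q^2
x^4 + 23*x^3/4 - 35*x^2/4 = x^2*(x - 5/4)*(x + 7)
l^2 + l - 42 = (l - 6)*(l + 7)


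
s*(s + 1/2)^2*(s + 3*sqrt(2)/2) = s^4 + s^3 + 3*sqrt(2)*s^3/2 + s^2/4 + 3*sqrt(2)*s^2/2 + 3*sqrt(2)*s/8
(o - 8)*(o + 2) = o^2 - 6*o - 16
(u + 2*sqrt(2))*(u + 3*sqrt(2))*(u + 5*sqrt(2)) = u^3 + 10*sqrt(2)*u^2 + 62*u + 60*sqrt(2)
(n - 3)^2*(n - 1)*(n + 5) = n^4 - 2*n^3 - 20*n^2 + 66*n - 45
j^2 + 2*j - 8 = (j - 2)*(j + 4)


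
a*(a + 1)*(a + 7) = a^3 + 8*a^2 + 7*a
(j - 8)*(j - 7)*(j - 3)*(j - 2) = j^4 - 20*j^3 + 137*j^2 - 370*j + 336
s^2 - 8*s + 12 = (s - 6)*(s - 2)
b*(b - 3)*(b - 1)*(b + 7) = b^4 + 3*b^3 - 25*b^2 + 21*b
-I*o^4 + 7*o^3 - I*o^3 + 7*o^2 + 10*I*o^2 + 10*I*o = o*(o + 2*I)*(o + 5*I)*(-I*o - I)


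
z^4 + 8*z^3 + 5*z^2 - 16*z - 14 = (z + 1)*(z + 7)*(z - sqrt(2))*(z + sqrt(2))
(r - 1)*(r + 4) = r^2 + 3*r - 4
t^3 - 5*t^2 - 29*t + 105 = (t - 7)*(t - 3)*(t + 5)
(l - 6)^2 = l^2 - 12*l + 36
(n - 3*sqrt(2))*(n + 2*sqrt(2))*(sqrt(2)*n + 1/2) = sqrt(2)*n^3 - 3*n^2/2 - 25*sqrt(2)*n/2 - 6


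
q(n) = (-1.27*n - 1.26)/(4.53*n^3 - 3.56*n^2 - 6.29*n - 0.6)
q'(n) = (-1.27*n - 1.26)*(-13.59*n^2 + 7.12*n + 6.29)/(4.53*n^3 - 3.56*n^2 - 6.29*n - 0.6)^2 - 1.27/(4.53*n^3 - 3.56*n^2 - 6.29*n - 0.6)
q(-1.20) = -0.04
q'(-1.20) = 0.05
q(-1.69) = -0.04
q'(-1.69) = -0.02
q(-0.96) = 0.02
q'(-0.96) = 0.84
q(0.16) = 0.87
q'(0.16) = -2.92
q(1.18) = 0.50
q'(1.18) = 0.61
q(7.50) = -0.01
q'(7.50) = 0.00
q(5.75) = -0.01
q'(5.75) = 0.01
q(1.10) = 0.46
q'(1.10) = 0.40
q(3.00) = -0.07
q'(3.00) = 0.08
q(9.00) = -0.00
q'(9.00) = 0.00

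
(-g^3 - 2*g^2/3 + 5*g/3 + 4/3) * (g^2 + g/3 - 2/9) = -g^5 - g^4 + 5*g^3/3 + 55*g^2/27 + 2*g/27 - 8/27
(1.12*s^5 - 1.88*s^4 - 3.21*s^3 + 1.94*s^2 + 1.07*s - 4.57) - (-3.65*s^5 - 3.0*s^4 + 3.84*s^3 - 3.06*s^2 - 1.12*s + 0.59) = 4.77*s^5 + 1.12*s^4 - 7.05*s^3 + 5.0*s^2 + 2.19*s - 5.16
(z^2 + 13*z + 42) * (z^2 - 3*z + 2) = z^4 + 10*z^3 + 5*z^2 - 100*z + 84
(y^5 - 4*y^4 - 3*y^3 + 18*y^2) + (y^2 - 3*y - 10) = y^5 - 4*y^4 - 3*y^3 + 19*y^2 - 3*y - 10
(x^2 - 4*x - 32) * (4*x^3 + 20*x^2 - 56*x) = 4*x^5 + 4*x^4 - 264*x^3 - 416*x^2 + 1792*x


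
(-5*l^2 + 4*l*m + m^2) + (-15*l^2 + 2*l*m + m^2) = -20*l^2 + 6*l*m + 2*m^2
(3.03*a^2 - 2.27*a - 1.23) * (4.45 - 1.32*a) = -3.9996*a^3 + 16.4799*a^2 - 8.4779*a - 5.4735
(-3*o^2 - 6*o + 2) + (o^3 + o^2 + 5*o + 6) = o^3 - 2*o^2 - o + 8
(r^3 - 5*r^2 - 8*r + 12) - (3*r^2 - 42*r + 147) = r^3 - 8*r^2 + 34*r - 135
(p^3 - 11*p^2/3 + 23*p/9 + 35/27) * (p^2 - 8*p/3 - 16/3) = p^5 - 19*p^4/3 + 7*p^3 + 379*p^2/27 - 1384*p/81 - 560/81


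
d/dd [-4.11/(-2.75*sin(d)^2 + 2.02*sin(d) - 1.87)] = (8.3022 - 22.605*sin(d))*cos(d)/(2.75*sin(d)^2 - 2.02*sin(d) + 1.87)^2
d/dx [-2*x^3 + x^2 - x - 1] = -6*x^2 + 2*x - 1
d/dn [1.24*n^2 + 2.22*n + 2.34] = 2.48*n + 2.22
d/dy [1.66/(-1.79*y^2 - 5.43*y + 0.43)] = (5.9428*y + 9.0138)/(1.79*y^2 + 5.43*y - 0.43)^2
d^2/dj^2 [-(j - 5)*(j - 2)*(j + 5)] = 4 - 6*j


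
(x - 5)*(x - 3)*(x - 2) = x^3 - 10*x^2 + 31*x - 30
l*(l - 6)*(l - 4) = l^3 - 10*l^2 + 24*l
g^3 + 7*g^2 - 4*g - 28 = (g - 2)*(g + 2)*(g + 7)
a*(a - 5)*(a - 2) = a^3 - 7*a^2 + 10*a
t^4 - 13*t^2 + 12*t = t*(t - 3)*(t - 1)*(t + 4)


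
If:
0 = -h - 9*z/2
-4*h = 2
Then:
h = -1/2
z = 1/9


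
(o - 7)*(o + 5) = o^2 - 2*o - 35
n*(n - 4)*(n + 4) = n^3 - 16*n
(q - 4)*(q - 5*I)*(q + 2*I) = q^3 - 4*q^2 - 3*I*q^2 + 10*q + 12*I*q - 40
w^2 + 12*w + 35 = (w + 5)*(w + 7)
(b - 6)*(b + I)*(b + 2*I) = b^3 - 6*b^2 + 3*I*b^2 - 2*b - 18*I*b + 12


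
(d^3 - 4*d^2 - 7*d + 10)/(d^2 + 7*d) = (d^3 - 4*d^2 - 7*d + 10)/(d*(d + 7))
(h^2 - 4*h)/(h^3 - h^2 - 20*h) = (4 - h)/(-h^2 + h + 20)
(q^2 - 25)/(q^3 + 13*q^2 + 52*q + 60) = (q - 5)/(q^2 + 8*q + 12)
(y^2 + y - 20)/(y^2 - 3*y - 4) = (y + 5)/(y + 1)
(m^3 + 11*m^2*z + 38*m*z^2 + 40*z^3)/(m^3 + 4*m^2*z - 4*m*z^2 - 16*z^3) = (-m - 5*z)/(-m + 2*z)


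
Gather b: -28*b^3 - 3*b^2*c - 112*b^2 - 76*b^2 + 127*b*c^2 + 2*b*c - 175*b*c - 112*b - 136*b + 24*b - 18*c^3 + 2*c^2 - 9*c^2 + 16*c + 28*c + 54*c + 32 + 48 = -28*b^3 + b^2*(-3*c - 188) + b*(127*c^2 - 173*c - 224) - 18*c^3 - 7*c^2 + 98*c + 80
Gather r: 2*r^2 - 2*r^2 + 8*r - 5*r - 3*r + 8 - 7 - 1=0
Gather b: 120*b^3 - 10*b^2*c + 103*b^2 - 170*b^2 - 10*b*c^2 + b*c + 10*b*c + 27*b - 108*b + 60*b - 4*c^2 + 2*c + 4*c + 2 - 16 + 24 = 120*b^3 + b^2*(-10*c - 67) + b*(-10*c^2 + 11*c - 21) - 4*c^2 + 6*c + 10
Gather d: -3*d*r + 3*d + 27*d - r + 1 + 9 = d*(30 - 3*r) - r + 10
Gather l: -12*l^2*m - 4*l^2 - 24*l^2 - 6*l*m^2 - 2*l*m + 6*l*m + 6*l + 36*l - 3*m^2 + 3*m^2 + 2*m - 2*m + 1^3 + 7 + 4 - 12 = l^2*(-12*m - 28) + l*(-6*m^2 + 4*m + 42)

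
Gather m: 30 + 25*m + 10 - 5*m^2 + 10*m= -5*m^2 + 35*m + 40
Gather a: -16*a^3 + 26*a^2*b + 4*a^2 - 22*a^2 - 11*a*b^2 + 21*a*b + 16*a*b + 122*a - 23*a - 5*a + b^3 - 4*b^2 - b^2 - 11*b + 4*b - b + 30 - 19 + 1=-16*a^3 + a^2*(26*b - 18) + a*(-11*b^2 + 37*b + 94) + b^3 - 5*b^2 - 8*b + 12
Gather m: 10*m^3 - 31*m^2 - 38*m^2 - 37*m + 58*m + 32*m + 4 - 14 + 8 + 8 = 10*m^3 - 69*m^2 + 53*m + 6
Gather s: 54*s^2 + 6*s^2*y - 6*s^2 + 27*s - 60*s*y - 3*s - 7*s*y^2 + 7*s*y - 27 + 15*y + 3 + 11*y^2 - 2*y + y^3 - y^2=s^2*(6*y + 48) + s*(-7*y^2 - 53*y + 24) + y^3 + 10*y^2 + 13*y - 24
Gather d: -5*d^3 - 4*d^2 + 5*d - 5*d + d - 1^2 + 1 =-5*d^3 - 4*d^2 + d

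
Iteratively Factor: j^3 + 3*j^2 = (j)*(j^2 + 3*j) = j^2*(j + 3)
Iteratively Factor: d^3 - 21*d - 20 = (d + 4)*(d^2 - 4*d - 5) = (d - 5)*(d + 4)*(d + 1)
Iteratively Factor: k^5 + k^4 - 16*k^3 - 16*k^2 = (k)*(k^4 + k^3 - 16*k^2 - 16*k) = k*(k + 1)*(k^3 - 16*k) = k^2*(k + 1)*(k^2 - 16) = k^2*(k + 1)*(k + 4)*(k - 4)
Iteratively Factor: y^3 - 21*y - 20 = (y + 4)*(y^2 - 4*y - 5) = (y + 1)*(y + 4)*(y - 5)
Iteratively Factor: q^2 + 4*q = (q)*(q + 4)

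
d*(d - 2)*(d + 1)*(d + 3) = d^4 + 2*d^3 - 5*d^2 - 6*d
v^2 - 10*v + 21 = (v - 7)*(v - 3)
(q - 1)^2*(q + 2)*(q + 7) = q^4 + 7*q^3 - 3*q^2 - 19*q + 14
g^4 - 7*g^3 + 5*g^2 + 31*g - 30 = (g - 5)*(g - 3)*(g - 1)*(g + 2)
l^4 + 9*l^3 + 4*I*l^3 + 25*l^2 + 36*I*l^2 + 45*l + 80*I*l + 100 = (l + 4)*(l + 5)*(l - I)*(l + 5*I)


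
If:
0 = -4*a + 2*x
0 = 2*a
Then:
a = 0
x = 0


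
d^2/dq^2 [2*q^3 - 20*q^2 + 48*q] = 12*q - 40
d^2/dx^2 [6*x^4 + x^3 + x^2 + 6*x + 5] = 72*x^2 + 6*x + 2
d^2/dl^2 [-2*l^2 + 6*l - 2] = -4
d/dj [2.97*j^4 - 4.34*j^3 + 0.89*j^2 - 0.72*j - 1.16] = 11.88*j^3 - 13.02*j^2 + 1.78*j - 0.72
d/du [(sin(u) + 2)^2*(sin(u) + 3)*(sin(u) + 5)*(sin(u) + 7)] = (5*sin(u)^4 + 76*sin(u)^3 + 405*sin(u)^2 + 898*sin(u) + 704)*cos(u)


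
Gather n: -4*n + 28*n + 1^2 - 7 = 24*n - 6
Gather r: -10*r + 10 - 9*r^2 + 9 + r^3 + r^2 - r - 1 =r^3 - 8*r^2 - 11*r + 18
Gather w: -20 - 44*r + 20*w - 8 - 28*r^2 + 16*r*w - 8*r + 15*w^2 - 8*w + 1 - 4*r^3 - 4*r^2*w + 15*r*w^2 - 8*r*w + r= -4*r^3 - 28*r^2 - 51*r + w^2*(15*r + 15) + w*(-4*r^2 + 8*r + 12) - 27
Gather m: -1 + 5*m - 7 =5*m - 8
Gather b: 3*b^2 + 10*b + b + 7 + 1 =3*b^2 + 11*b + 8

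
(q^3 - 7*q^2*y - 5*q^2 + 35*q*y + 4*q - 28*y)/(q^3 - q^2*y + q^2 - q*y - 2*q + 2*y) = (-q^2 + 7*q*y + 4*q - 28*y)/(-q^2 + q*y - 2*q + 2*y)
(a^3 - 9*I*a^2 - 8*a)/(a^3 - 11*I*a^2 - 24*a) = (a - I)/(a - 3*I)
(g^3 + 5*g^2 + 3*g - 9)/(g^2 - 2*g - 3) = (-g^3 - 5*g^2 - 3*g + 9)/(-g^2 + 2*g + 3)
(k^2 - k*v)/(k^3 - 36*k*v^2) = (k - v)/(k^2 - 36*v^2)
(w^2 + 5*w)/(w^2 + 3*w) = (w + 5)/(w + 3)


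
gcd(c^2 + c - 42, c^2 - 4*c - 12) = c - 6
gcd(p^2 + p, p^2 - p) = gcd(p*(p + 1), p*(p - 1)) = p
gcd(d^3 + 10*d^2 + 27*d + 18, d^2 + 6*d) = d + 6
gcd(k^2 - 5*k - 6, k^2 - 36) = k - 6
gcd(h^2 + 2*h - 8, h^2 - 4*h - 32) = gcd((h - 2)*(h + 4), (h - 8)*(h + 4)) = h + 4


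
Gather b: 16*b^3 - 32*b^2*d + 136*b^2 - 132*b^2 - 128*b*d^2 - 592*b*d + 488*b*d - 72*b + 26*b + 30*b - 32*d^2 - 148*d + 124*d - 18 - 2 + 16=16*b^3 + b^2*(4 - 32*d) + b*(-128*d^2 - 104*d - 16) - 32*d^2 - 24*d - 4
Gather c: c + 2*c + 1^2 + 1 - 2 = 3*c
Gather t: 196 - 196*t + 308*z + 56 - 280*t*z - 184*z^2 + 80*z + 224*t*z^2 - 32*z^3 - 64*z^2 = t*(224*z^2 - 280*z - 196) - 32*z^3 - 248*z^2 + 388*z + 252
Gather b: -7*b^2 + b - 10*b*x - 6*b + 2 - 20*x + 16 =-7*b^2 + b*(-10*x - 5) - 20*x + 18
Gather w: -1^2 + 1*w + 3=w + 2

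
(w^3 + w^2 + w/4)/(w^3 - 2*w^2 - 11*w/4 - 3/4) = w/(w - 3)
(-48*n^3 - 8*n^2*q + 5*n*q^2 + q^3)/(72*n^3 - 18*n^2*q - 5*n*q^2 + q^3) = (4*n + q)/(-6*n + q)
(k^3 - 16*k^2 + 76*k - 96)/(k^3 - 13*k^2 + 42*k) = (k^2 - 10*k + 16)/(k*(k - 7))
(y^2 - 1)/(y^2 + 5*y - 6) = (y + 1)/(y + 6)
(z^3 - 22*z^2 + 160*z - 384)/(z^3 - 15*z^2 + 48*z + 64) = (z - 6)/(z + 1)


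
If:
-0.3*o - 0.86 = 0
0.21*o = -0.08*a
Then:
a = 7.52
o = -2.87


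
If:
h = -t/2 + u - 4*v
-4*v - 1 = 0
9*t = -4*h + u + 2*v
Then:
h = 17*u/14 + 37/28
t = -3*u/7 - 9/14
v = -1/4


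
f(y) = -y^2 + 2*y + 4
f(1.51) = 4.74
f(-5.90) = -42.61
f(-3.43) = -14.62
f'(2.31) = -2.62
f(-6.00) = -44.00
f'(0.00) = 2.00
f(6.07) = -20.70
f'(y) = 2 - 2*y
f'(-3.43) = 8.86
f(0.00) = 4.00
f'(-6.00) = 14.00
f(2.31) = 3.28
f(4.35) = -6.22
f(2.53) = 2.66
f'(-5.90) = 13.80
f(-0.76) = 1.90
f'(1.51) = -1.02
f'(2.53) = -3.06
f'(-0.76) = 3.52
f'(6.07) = -10.14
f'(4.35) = -6.70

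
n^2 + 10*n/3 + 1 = (n + 1/3)*(n + 3)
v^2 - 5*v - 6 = (v - 6)*(v + 1)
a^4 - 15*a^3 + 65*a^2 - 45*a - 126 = (a - 7)*(a - 6)*(a - 3)*(a + 1)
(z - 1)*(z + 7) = z^2 + 6*z - 7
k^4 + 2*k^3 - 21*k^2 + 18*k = k*(k - 3)*(k - 1)*(k + 6)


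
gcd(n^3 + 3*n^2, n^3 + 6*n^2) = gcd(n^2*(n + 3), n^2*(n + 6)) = n^2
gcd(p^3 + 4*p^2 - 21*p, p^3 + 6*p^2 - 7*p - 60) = p - 3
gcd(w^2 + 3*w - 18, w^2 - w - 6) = w - 3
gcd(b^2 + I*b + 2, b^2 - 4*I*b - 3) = b - I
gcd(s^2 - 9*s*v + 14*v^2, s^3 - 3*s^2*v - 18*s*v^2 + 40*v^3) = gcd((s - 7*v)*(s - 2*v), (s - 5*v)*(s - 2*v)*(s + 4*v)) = s - 2*v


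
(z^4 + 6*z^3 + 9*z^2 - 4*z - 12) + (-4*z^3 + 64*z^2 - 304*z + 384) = z^4 + 2*z^3 + 73*z^2 - 308*z + 372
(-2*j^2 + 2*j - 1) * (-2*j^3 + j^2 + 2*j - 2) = 4*j^5 - 6*j^4 + 7*j^2 - 6*j + 2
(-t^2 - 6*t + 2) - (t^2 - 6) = -2*t^2 - 6*t + 8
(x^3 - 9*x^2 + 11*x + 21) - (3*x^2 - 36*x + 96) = x^3 - 12*x^2 + 47*x - 75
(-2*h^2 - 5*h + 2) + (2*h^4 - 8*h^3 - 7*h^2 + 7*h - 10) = 2*h^4 - 8*h^3 - 9*h^2 + 2*h - 8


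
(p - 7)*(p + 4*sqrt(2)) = p^2 - 7*p + 4*sqrt(2)*p - 28*sqrt(2)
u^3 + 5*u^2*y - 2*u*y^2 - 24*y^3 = (u - 2*y)*(u + 3*y)*(u + 4*y)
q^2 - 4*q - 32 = (q - 8)*(q + 4)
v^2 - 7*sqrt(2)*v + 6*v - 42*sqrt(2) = (v + 6)*(v - 7*sqrt(2))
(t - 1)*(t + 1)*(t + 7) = t^3 + 7*t^2 - t - 7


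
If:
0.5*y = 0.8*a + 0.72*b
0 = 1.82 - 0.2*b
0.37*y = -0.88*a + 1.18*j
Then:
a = 0.625*y - 8.19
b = 9.10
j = 0.779661016949153*y - 6.10779661016949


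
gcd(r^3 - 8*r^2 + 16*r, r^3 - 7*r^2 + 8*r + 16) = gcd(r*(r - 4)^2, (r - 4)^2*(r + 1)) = r^2 - 8*r + 16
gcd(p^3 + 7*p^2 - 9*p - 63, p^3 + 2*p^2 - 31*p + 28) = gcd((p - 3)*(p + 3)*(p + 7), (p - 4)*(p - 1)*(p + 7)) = p + 7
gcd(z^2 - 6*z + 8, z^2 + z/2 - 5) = z - 2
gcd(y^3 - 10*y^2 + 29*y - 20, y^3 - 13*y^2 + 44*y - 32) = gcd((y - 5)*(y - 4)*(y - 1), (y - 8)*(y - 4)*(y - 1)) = y^2 - 5*y + 4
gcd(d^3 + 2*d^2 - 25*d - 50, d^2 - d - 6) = d + 2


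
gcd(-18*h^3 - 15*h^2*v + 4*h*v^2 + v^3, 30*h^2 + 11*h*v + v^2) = 6*h + v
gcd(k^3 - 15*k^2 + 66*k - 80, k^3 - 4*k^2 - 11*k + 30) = k^2 - 7*k + 10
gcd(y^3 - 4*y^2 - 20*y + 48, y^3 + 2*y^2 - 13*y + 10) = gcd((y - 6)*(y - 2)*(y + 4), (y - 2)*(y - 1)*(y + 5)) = y - 2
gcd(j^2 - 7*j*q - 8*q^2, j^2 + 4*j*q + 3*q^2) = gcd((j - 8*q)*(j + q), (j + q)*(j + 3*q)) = j + q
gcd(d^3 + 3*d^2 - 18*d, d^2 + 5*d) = d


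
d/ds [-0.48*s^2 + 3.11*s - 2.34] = 3.11 - 0.96*s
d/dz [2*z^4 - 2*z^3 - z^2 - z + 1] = 8*z^3 - 6*z^2 - 2*z - 1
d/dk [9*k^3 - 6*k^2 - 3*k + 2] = 27*k^2 - 12*k - 3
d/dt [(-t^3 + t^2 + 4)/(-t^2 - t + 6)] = (t^2 + 6*t + 1)/(t^2 + 6*t + 9)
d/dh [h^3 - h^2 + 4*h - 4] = 3*h^2 - 2*h + 4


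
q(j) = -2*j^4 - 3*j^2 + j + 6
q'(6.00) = -1763.00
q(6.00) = -2688.00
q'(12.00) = -13895.00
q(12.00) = -41886.00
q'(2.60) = -155.21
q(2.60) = -103.08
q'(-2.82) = 197.33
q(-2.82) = -147.16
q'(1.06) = -14.89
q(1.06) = 1.16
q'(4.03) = -546.79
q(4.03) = -566.23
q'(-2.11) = 88.81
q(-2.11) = -49.11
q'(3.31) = -308.98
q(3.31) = -263.63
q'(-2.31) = 113.47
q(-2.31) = -69.27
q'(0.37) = -1.63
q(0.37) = 5.92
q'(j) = -8*j^3 - 6*j + 1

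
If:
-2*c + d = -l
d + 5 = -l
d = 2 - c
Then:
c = -5/2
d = 9/2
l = -19/2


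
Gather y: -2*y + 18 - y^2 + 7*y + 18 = -y^2 + 5*y + 36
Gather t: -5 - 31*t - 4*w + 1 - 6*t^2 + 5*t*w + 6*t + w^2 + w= -6*t^2 + t*(5*w - 25) + w^2 - 3*w - 4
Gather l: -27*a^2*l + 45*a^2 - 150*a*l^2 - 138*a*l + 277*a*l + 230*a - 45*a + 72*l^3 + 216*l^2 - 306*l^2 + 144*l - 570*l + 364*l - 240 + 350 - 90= 45*a^2 + 185*a + 72*l^3 + l^2*(-150*a - 90) + l*(-27*a^2 + 139*a - 62) + 20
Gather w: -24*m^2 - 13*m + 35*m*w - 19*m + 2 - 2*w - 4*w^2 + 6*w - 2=-24*m^2 - 32*m - 4*w^2 + w*(35*m + 4)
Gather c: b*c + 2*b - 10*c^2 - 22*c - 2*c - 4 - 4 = 2*b - 10*c^2 + c*(b - 24) - 8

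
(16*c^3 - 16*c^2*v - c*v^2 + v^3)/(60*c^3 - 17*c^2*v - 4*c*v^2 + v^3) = (4*c^2 - 5*c*v + v^2)/(15*c^2 - 8*c*v + v^2)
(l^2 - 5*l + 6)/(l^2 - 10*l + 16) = (l - 3)/(l - 8)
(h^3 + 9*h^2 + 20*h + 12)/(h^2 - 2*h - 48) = (h^2 + 3*h + 2)/(h - 8)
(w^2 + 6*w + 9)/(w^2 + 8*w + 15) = (w + 3)/(w + 5)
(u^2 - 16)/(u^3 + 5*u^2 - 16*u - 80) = 1/(u + 5)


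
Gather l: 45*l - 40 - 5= 45*l - 45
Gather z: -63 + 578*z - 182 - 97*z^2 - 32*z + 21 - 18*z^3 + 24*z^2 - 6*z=-18*z^3 - 73*z^2 + 540*z - 224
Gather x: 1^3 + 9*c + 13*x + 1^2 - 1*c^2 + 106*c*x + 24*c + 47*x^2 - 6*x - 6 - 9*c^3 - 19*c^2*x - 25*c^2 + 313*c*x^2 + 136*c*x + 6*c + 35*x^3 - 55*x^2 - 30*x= -9*c^3 - 26*c^2 + 39*c + 35*x^3 + x^2*(313*c - 8) + x*(-19*c^2 + 242*c - 23) - 4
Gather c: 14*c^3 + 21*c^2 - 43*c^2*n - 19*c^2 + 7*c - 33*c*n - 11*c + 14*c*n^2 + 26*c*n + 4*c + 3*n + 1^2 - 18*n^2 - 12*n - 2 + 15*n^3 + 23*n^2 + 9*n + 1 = 14*c^3 + c^2*(2 - 43*n) + c*(14*n^2 - 7*n) + 15*n^3 + 5*n^2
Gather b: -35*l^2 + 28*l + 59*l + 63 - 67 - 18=-35*l^2 + 87*l - 22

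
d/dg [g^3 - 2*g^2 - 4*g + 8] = 3*g^2 - 4*g - 4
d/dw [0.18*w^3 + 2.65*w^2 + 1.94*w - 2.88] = 0.54*w^2 + 5.3*w + 1.94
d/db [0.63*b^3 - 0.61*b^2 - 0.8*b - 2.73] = 1.89*b^2 - 1.22*b - 0.8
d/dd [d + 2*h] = 1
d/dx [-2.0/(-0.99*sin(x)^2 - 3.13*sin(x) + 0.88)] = -(3.96*sin(x) + 6.26)*cos(x)/(0.99*sin(x)^2 + 3.13*sin(x) - 0.88)^2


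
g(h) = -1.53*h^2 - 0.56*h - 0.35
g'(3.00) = -9.74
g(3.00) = -15.80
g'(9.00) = -28.10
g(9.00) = -129.32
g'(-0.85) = 2.04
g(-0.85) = -0.98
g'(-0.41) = 0.69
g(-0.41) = -0.38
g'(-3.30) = 9.54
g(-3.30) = -15.16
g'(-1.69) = 4.61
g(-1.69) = -3.77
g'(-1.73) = 4.73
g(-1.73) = -3.96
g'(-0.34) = 0.48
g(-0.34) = -0.34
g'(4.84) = -15.37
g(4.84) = -38.90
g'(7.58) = -23.75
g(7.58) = -92.50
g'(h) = -3.06*h - 0.56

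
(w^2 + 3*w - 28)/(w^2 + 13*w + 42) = (w - 4)/(w + 6)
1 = 1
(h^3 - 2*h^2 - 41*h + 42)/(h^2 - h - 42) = h - 1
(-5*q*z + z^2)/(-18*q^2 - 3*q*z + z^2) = z*(5*q - z)/(18*q^2 + 3*q*z - z^2)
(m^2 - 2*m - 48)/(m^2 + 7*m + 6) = (m - 8)/(m + 1)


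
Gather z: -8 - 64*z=-64*z - 8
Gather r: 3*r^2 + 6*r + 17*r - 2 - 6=3*r^2 + 23*r - 8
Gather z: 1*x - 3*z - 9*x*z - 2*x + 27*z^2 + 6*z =-x + 27*z^2 + z*(3 - 9*x)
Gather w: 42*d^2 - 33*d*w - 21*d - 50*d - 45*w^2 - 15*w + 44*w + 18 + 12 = 42*d^2 - 71*d - 45*w^2 + w*(29 - 33*d) + 30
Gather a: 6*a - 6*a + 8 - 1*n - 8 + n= 0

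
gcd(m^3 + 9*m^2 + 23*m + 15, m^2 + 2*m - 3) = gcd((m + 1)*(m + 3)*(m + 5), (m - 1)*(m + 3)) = m + 3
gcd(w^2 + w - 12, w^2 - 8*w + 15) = w - 3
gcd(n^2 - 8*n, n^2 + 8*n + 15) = 1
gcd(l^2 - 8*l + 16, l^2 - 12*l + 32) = l - 4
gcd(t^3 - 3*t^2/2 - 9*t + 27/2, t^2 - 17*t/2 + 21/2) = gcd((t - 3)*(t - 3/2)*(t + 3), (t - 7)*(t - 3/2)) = t - 3/2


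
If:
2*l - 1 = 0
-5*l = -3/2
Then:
No Solution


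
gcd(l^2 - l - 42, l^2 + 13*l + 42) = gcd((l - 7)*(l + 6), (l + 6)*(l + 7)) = l + 6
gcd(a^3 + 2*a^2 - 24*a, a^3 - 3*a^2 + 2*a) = a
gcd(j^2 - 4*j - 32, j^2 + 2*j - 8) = j + 4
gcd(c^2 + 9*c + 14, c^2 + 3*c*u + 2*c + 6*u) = c + 2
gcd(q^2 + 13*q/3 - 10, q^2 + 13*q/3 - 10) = q^2 + 13*q/3 - 10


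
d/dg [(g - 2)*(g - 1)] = 2*g - 3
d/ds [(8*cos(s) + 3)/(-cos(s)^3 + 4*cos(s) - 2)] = 4*(103*sin(s) - 16*sin(2*s) - 9*sin(3*s) - 8*sin(4*s))/(13*cos(s) - cos(3*s) - 8)^2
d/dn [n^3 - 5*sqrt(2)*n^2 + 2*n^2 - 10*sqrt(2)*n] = 3*n^2 - 10*sqrt(2)*n + 4*n - 10*sqrt(2)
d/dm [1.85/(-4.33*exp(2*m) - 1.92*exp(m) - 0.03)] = (16.021*exp(m) + 3.552)*exp(m)/(4.33*exp(2*m) + 1.92*exp(m) + 0.03)^2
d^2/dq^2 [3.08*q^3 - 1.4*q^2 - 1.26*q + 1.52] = 18.48*q - 2.8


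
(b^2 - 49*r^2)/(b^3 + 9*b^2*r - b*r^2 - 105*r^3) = (-b + 7*r)/(-b^2 - 2*b*r + 15*r^2)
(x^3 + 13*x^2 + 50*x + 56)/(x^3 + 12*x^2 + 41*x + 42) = (x + 4)/(x + 3)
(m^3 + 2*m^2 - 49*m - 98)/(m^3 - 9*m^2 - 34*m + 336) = (m^2 + 9*m + 14)/(m^2 - 2*m - 48)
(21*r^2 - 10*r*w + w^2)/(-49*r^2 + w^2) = (-3*r + w)/(7*r + w)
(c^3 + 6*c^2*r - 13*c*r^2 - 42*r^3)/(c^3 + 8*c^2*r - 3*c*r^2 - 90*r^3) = (c^2 + 9*c*r + 14*r^2)/(c^2 + 11*c*r + 30*r^2)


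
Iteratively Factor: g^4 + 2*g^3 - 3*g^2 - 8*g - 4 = (g + 1)*(g^3 + g^2 - 4*g - 4) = (g + 1)*(g + 2)*(g^2 - g - 2) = (g - 2)*(g + 1)*(g + 2)*(g + 1)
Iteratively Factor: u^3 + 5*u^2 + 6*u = (u + 3)*(u^2 + 2*u) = u*(u + 3)*(u + 2)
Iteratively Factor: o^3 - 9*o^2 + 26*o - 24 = (o - 2)*(o^2 - 7*o + 12) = (o - 4)*(o - 2)*(o - 3)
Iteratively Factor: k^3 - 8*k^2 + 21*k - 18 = (k - 2)*(k^2 - 6*k + 9) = (k - 3)*(k - 2)*(k - 3)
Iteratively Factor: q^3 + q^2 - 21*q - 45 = (q + 3)*(q^2 - 2*q - 15) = (q + 3)^2*(q - 5)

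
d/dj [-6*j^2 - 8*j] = -12*j - 8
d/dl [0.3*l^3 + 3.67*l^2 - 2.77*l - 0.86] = 0.9*l^2 + 7.34*l - 2.77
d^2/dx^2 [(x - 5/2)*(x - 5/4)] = 2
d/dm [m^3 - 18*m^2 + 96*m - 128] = 3*m^2 - 36*m + 96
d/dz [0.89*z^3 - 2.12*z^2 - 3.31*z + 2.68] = 2.67*z^2 - 4.24*z - 3.31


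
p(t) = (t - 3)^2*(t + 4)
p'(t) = (t - 3)^2 + (t + 4)*(2*t - 6) = (t - 3)*(3*t + 5)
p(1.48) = 12.66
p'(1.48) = -14.35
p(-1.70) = 50.81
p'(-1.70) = 0.47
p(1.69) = 9.76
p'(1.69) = -13.19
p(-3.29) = 28.09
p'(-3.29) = 30.63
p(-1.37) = 50.22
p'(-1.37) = -3.89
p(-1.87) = 50.52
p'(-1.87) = 2.97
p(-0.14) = 38.06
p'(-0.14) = -14.38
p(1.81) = 8.23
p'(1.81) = -12.41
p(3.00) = 0.00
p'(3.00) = 0.00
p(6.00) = 90.00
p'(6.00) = 69.00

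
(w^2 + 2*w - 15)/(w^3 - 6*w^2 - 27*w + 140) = (w - 3)/(w^2 - 11*w + 28)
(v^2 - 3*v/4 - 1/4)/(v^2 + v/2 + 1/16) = 4*(v - 1)/(4*v + 1)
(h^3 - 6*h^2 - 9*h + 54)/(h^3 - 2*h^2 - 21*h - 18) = (h - 3)/(h + 1)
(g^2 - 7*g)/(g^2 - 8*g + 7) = g/(g - 1)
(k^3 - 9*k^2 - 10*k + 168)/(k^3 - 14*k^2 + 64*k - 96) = (k^2 - 3*k - 28)/(k^2 - 8*k + 16)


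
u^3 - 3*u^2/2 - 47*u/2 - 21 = (u - 6)*(u + 1)*(u + 7/2)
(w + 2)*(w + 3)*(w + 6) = w^3 + 11*w^2 + 36*w + 36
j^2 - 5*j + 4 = (j - 4)*(j - 1)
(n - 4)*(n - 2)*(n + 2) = n^3 - 4*n^2 - 4*n + 16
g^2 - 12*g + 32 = (g - 8)*(g - 4)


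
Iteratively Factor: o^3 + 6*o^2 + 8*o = (o + 4)*(o^2 + 2*o) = (o + 2)*(o + 4)*(o)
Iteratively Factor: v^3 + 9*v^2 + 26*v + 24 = (v + 2)*(v^2 + 7*v + 12) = (v + 2)*(v + 4)*(v + 3)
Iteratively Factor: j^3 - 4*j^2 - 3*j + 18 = (j - 3)*(j^2 - j - 6) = (j - 3)*(j + 2)*(j - 3)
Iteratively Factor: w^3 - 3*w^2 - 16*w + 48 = (w - 3)*(w^2 - 16) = (w - 3)*(w + 4)*(w - 4)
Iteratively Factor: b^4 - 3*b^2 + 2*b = (b - 1)*(b^3 + b^2 - 2*b) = b*(b - 1)*(b^2 + b - 2) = b*(b - 1)^2*(b + 2)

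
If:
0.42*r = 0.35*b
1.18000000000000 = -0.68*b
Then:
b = -1.74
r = -1.45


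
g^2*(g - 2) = g^3 - 2*g^2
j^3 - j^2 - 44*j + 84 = (j - 6)*(j - 2)*(j + 7)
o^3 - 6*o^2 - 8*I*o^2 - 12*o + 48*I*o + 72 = (o - 6)*(o - 6*I)*(o - 2*I)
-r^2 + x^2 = (-r + x)*(r + x)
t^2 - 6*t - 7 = (t - 7)*(t + 1)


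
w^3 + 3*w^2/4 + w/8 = w*(w + 1/4)*(w + 1/2)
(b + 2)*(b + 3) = b^2 + 5*b + 6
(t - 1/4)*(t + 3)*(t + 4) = t^3 + 27*t^2/4 + 41*t/4 - 3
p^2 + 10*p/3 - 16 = (p - 8/3)*(p + 6)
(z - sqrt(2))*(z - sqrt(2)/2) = z^2 - 3*sqrt(2)*z/2 + 1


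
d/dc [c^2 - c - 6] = 2*c - 1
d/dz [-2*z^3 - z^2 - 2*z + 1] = -6*z^2 - 2*z - 2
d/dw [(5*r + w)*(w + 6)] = 5*r + 2*w + 6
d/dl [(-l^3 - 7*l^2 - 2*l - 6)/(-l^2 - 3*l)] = (l^4 + 6*l^3 + 19*l^2 - 12*l - 18)/(l^2*(l^2 + 6*l + 9))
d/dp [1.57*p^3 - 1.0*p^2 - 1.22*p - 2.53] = 4.71*p^2 - 2.0*p - 1.22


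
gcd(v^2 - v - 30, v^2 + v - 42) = v - 6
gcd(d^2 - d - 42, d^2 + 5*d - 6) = d + 6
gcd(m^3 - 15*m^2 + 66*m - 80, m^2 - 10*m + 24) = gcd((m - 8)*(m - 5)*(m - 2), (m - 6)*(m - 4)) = 1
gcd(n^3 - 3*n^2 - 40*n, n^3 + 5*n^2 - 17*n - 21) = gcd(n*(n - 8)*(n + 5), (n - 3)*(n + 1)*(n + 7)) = 1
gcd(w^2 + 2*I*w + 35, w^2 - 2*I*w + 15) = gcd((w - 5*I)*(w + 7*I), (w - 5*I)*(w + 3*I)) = w - 5*I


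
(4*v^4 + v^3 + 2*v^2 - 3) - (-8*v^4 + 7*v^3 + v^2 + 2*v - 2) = 12*v^4 - 6*v^3 + v^2 - 2*v - 1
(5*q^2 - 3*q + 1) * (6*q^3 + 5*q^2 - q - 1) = 30*q^5 + 7*q^4 - 14*q^3 + 3*q^2 + 2*q - 1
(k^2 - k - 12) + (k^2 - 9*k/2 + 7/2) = 2*k^2 - 11*k/2 - 17/2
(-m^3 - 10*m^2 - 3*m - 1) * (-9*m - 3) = 9*m^4 + 93*m^3 + 57*m^2 + 18*m + 3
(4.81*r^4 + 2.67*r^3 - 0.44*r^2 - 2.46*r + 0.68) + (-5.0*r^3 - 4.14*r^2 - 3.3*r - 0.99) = 4.81*r^4 - 2.33*r^3 - 4.58*r^2 - 5.76*r - 0.31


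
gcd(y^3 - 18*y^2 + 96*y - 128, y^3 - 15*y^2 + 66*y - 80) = y^2 - 10*y + 16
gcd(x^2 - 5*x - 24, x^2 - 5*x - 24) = x^2 - 5*x - 24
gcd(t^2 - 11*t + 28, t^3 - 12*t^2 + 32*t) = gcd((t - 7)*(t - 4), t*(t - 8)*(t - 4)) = t - 4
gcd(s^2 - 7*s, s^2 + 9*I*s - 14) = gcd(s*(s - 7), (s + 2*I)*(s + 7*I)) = 1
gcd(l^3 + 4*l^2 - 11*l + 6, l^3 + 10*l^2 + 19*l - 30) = l^2 + 5*l - 6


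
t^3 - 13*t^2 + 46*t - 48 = (t - 8)*(t - 3)*(t - 2)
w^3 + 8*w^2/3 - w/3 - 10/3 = (w - 1)*(w + 5/3)*(w + 2)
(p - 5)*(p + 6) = p^2 + p - 30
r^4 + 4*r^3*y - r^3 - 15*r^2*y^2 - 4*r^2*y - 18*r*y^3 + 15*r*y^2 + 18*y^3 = (r - 1)*(r - 3*y)*(r + y)*(r + 6*y)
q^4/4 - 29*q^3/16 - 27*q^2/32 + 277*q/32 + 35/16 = (q/4 + 1/2)*(q - 7)*(q - 5/2)*(q + 1/4)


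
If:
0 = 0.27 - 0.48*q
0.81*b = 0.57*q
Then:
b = 0.40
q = 0.56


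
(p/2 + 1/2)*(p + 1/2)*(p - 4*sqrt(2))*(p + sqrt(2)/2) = p^4/2 - 7*sqrt(2)*p^3/4 + 3*p^3/4 - 21*sqrt(2)*p^2/8 - 7*p^2/4 - 3*p - 7*sqrt(2)*p/8 - 1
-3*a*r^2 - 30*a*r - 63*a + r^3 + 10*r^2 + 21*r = (-3*a + r)*(r + 3)*(r + 7)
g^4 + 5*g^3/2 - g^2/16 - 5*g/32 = g*(g - 1/4)*(g + 1/4)*(g + 5/2)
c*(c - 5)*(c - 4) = c^3 - 9*c^2 + 20*c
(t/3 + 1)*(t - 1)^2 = t^3/3 + t^2/3 - 5*t/3 + 1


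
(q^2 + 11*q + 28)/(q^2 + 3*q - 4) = (q + 7)/(q - 1)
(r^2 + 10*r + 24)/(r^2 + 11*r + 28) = (r + 6)/(r + 7)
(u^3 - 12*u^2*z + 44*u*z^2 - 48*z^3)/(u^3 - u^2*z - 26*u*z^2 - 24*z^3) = (u^2 - 6*u*z + 8*z^2)/(u^2 + 5*u*z + 4*z^2)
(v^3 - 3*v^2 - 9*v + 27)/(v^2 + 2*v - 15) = (v^2 - 9)/(v + 5)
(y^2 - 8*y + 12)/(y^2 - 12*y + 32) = (y^2 - 8*y + 12)/(y^2 - 12*y + 32)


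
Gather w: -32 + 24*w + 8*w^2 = 8*w^2 + 24*w - 32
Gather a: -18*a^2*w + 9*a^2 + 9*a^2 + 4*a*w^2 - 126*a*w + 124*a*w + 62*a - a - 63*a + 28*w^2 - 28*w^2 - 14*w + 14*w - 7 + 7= a^2*(18 - 18*w) + a*(4*w^2 - 2*w - 2)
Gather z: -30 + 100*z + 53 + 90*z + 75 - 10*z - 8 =180*z + 90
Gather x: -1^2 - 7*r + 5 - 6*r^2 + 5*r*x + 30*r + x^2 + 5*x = -6*r^2 + 23*r + x^2 + x*(5*r + 5) + 4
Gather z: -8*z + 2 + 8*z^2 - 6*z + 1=8*z^2 - 14*z + 3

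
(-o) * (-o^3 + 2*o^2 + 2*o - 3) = o^4 - 2*o^3 - 2*o^2 + 3*o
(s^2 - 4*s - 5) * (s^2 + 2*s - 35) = s^4 - 2*s^3 - 48*s^2 + 130*s + 175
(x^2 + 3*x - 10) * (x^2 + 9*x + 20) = x^4 + 12*x^3 + 37*x^2 - 30*x - 200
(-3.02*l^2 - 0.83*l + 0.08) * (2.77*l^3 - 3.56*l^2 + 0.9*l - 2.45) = -8.3654*l^5 + 8.4521*l^4 + 0.4584*l^3 + 6.3672*l^2 + 2.1055*l - 0.196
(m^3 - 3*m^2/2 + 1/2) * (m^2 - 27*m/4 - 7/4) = m^5 - 33*m^4/4 + 67*m^3/8 + 25*m^2/8 - 27*m/8 - 7/8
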